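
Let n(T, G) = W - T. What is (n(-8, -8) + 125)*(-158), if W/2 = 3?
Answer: -21962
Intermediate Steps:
W = 6 (W = 2*3 = 6)
n(T, G) = 6 - T
(n(-8, -8) + 125)*(-158) = ((6 - 1*(-8)) + 125)*(-158) = ((6 + 8) + 125)*(-158) = (14 + 125)*(-158) = 139*(-158) = -21962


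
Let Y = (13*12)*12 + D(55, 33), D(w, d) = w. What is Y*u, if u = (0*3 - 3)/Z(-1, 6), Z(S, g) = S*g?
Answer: 1927/2 ≈ 963.50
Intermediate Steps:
Y = 1927 (Y = (13*12)*12 + 55 = 156*12 + 55 = 1872 + 55 = 1927)
u = 1/2 (u = (0*3 - 3)/((-1*6)) = (0 - 3)/(-6) = -3*(-1/6) = 1/2 ≈ 0.50000)
Y*u = 1927*(1/2) = 1927/2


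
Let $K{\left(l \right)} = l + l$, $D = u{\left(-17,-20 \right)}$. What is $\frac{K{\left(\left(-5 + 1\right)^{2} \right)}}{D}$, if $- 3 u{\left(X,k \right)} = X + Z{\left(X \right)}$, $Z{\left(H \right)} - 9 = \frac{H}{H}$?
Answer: $\frac{96}{7} \approx 13.714$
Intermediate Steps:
$Z{\left(H \right)} = 10$ ($Z{\left(H \right)} = 9 + \frac{H}{H} = 9 + 1 = 10$)
$u{\left(X,k \right)} = - \frac{10}{3} - \frac{X}{3}$ ($u{\left(X,k \right)} = - \frac{X + 10}{3} = - \frac{10 + X}{3} = - \frac{10}{3} - \frac{X}{3}$)
$D = \frac{7}{3}$ ($D = - \frac{10}{3} - - \frac{17}{3} = - \frac{10}{3} + \frac{17}{3} = \frac{7}{3} \approx 2.3333$)
$K{\left(l \right)} = 2 l$
$\frac{K{\left(\left(-5 + 1\right)^{2} \right)}}{D} = \frac{2 \left(-5 + 1\right)^{2}}{\frac{7}{3}} = 2 \left(-4\right)^{2} \cdot \frac{3}{7} = 2 \cdot 16 \cdot \frac{3}{7} = 32 \cdot \frac{3}{7} = \frac{96}{7}$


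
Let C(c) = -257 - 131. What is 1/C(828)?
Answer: -1/388 ≈ -0.0025773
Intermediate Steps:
C(c) = -388
1/C(828) = 1/(-388) = -1/388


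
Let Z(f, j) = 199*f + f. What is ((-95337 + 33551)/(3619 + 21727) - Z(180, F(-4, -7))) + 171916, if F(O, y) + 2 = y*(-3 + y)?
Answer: 1722432575/12673 ≈ 1.3591e+5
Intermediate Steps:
F(O, y) = -2 + y*(-3 + y)
Z(f, j) = 200*f
((-95337 + 33551)/(3619 + 21727) - Z(180, F(-4, -7))) + 171916 = ((-95337 + 33551)/(3619 + 21727) - 200*180) + 171916 = (-61786/25346 - 1*36000) + 171916 = (-61786*1/25346 - 36000) + 171916 = (-30893/12673 - 36000) + 171916 = -456258893/12673 + 171916 = 1722432575/12673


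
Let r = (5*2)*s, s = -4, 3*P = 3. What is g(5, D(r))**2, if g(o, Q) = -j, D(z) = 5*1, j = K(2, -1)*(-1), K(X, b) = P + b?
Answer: 0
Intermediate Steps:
P = 1 (P = (1/3)*3 = 1)
K(X, b) = 1 + b
r = -40 (r = (5*2)*(-4) = 10*(-4) = -40)
j = 0 (j = (1 - 1)*(-1) = 0*(-1) = 0)
D(z) = 5
g(o, Q) = 0 (g(o, Q) = -1*0 = 0)
g(5, D(r))**2 = 0**2 = 0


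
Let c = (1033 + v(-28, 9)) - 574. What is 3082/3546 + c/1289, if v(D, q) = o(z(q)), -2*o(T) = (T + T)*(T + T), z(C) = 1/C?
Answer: 25201010/20568573 ≈ 1.2252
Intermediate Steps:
z(C) = 1/C
o(T) = -2*T**2 (o(T) = -(T + T)*(T + T)/2 = -2*T*2*T/2 = -2*T**2)
v(D, q) = -2/q**2
c = 37177/81 (c = (1033 - 2/9**2) - 574 = (1033 - 2*1/81) - 574 = (1033 - 2/81) - 574 = 83671/81 - 574 = 37177/81 ≈ 458.98)
3082/3546 + c/1289 = 3082/3546 + (37177/81)/1289 = 3082*(1/3546) + (37177/81)*(1/1289) = 1541/1773 + 37177/104409 = 25201010/20568573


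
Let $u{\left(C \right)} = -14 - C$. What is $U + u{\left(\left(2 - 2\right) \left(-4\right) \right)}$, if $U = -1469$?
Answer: $-1483$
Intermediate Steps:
$U + u{\left(\left(2 - 2\right) \left(-4\right) \right)} = -1469 - \left(14 + \left(2 - 2\right) \left(-4\right)\right) = -1469 - \left(14 + 0 \left(-4\right)\right) = -1469 - 14 = -1483$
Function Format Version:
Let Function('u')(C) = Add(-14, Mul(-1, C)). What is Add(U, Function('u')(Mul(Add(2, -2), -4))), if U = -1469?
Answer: -1483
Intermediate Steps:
Add(U, Function('u')(Mul(Add(2, -2), -4))) = Add(-1469, Add(-14, Mul(-1, Mul(Add(2, -2), -4)))) = Add(-1469, Add(-14, Mul(-1, Mul(0, -4)))) = Add(-1469, Add(-14, Mul(-1, 0))) = Add(-1469, Add(-14, 0)) = Add(-1469, -14) = -1483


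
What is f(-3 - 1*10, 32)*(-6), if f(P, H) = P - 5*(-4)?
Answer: -42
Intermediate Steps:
f(P, H) = 20 + P (f(P, H) = P + 20 = 20 + P)
f(-3 - 1*10, 32)*(-6) = (20 + (-3 - 1*10))*(-6) = (20 + (-3 - 10))*(-6) = (20 - 13)*(-6) = 7*(-6) = -42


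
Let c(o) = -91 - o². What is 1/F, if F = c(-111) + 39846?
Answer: 1/27434 ≈ 3.6451e-5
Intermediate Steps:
F = 27434 (F = (-91 - 1*(-111)²) + 39846 = (-91 - 1*12321) + 39846 = (-91 - 12321) + 39846 = -12412 + 39846 = 27434)
1/F = 1/27434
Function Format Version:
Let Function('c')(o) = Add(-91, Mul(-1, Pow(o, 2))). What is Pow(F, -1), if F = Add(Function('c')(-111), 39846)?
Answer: Rational(1, 27434) ≈ 3.6451e-5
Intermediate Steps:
F = 27434 (F = Add(Add(-91, Mul(-1, Pow(-111, 2))), 39846) = Add(Add(-91, Mul(-1, 12321)), 39846) = Add(Add(-91, -12321), 39846) = Add(-12412, 39846) = 27434)
Pow(F, -1) = Pow(27434, -1) = Rational(1, 27434)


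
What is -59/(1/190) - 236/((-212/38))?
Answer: -591888/53 ≈ -11168.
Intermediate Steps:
-59/(1/190) - 236/((-212/38)) = -59/1/190 - 236/((-212*1/38)) = -59*190 - 236/(-106/19) = -11210 - 236*(-19/106) = -11210 + 2242/53 = -591888/53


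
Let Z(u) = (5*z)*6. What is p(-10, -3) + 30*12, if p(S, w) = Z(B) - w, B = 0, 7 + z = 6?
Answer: 333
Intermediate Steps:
z = -1 (z = -7 + 6 = -1)
Z(u) = -30 (Z(u) = (5*(-1))*6 = -5*6 = -30)
p(S, w) = -30 - w
p(-10, -3) + 30*12 = (-30 - 1*(-3)) + 30*12 = (-30 + 3) + 360 = -27 + 360 = 333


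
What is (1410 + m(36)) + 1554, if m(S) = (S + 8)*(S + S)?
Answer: 6132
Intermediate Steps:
m(S) = 2*S*(8 + S) (m(S) = (8 + S)*(2*S) = 2*S*(8 + S))
(1410 + m(36)) + 1554 = (1410 + 2*36*(8 + 36)) + 1554 = (1410 + 2*36*44) + 1554 = (1410 + 3168) + 1554 = 4578 + 1554 = 6132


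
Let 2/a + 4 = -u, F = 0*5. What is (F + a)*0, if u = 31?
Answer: 0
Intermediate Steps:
F = 0
a = -2/35 (a = 2/(-4 - 1*31) = 2/(-4 - 31) = 2/(-35) = 2*(-1/35) = -2/35 ≈ -0.057143)
(F + a)*0 = (0 - 2/35)*0 = -2/35*0 = 0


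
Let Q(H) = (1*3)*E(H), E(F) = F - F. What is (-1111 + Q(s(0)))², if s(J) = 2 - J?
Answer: 1234321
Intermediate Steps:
E(F) = 0
Q(H) = 0 (Q(H) = (1*3)*0 = 3*0 = 0)
(-1111 + Q(s(0)))² = (-1111 + 0)² = (-1111)² = 1234321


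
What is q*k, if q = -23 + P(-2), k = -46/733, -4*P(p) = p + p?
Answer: 1012/733 ≈ 1.3806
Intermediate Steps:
P(p) = -p/2 (P(p) = -(p + p)/4 = -p/2)
k = -46/733 (k = -46*1/733 = -46/733 ≈ -0.062756)
q = -22 (q = -23 - 1/2*(-2) = -23 + 1 = -22)
q*k = -22*(-46/733) = 1012/733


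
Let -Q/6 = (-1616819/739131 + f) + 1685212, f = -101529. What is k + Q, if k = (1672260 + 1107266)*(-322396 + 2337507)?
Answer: 1379968396720145214/246377 ≈ 5.6010e+12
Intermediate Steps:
k = 5601053417386 (k = 2779526*2015111 = 5601053417386)
Q = -2341095165308/246377 (Q = -6*((-1616819/739131 - 101529) + 1685212) = -6*(-75044848118/739131 + 1685212) = -6*1170547582654/739131 = -2341095165308/246377 ≈ -9.5021e+6)
k + Q = 5601053417386 - 2341095165308/246377 = 1379968396720145214/246377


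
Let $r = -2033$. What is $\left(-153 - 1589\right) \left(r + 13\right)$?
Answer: $3518840$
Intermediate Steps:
$\left(-153 - 1589\right) \left(r + 13\right) = \left(-153 - 1589\right) \left(-2033 + 13\right) = \left(-1742\right) \left(-2020\right) = 3518840$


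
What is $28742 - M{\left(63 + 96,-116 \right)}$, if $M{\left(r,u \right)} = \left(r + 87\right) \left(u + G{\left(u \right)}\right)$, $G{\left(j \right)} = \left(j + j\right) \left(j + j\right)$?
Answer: $-13183426$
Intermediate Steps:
$G{\left(j \right)} = 4 j^{2}$ ($G{\left(j \right)} = 2 j 2 j = 4 j^{2}$)
$M{\left(r,u \right)} = \left(87 + r\right) \left(u + 4 u^{2}\right)$ ($M{\left(r,u \right)} = \left(r + 87\right) \left(u + 4 u^{2}\right) = \left(87 + r\right) \left(u + 4 u^{2}\right)$)
$28742 - M{\left(63 + 96,-116 \right)} = 28742 - - 116 \left(87 + \left(63 + 96\right) + 348 \left(-116\right) + 4 \left(63 + 96\right) \left(-116\right)\right) = 28742 - - 116 \left(87 + 159 - 40368 + 4 \cdot 159 \left(-116\right)\right) = 28742 - - 116 \left(87 + 159 - 40368 - 73776\right) = 28742 - \left(-116\right) \left(-113898\right) = 28742 - 13212168 = -13183426$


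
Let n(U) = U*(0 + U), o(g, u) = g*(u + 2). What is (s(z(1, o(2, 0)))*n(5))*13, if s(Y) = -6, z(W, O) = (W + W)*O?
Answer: -1950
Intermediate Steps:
o(g, u) = g*(2 + u)
n(U) = U² (n(U) = U*U = U²)
z(W, O) = 2*O*W (z(W, O) = (2*W)*O = 2*O*W)
(s(z(1, o(2, 0)))*n(5))*13 = -6*5²*13 = -6*25*13 = -150*13 = -1950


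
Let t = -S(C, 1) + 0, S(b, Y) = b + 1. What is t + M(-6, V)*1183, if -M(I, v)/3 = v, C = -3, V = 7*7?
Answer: -173899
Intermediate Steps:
V = 49
M(I, v) = -3*v
S(b, Y) = 1 + b
t = 2 (t = -(1 - 3) + 0 = -1*(-2) + 0 = 2 + 0 = 2)
t + M(-6, V)*1183 = 2 - 3*49*1183 = 2 - 147*1183 = 2 - 173901 = -173899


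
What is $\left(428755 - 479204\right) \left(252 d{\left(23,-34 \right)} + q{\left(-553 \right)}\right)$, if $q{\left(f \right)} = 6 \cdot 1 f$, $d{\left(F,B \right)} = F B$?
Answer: $10109071518$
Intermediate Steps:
$d{\left(F,B \right)} = B F$
$q{\left(f \right)} = 6 f$
$\left(428755 - 479204\right) \left(252 d{\left(23,-34 \right)} + q{\left(-553 \right)}\right) = \left(428755 - 479204\right) \left(252 \left(\left(-34\right) 23\right) + 6 \left(-553\right)\right) = - 50449 \left(252 \left(-782\right) - 3318\right) = - 50449 \left(-197064 - 3318\right) = \left(-50449\right) \left(-200382\right) = 10109071518$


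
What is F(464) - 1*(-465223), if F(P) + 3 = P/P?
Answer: 465221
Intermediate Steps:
F(P) = -2 (F(P) = -3 + P/P = -3 + 1 = -2)
F(464) - 1*(-465223) = -2 - 1*(-465223) = -2 + 465223 = 465221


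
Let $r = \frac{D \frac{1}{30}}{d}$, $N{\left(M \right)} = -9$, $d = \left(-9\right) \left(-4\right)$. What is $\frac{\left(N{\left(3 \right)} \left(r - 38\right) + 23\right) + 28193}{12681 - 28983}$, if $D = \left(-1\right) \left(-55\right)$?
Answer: $- \frac{685381}{391248} \approx -1.7518$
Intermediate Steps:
$D = 55$
$d = 36$
$r = \frac{11}{216}$ ($r = \frac{55 \cdot \frac{1}{30}}{36} = 55 \cdot \frac{1}{30} \cdot \frac{1}{36} = \frac{11}{6} \cdot \frac{1}{36} = \frac{11}{216} \approx 0.050926$)
$\frac{\left(N{\left(3 \right)} \left(r - 38\right) + 23\right) + 28193}{12681 - 28983} = \frac{\left(- 9 \left(\frac{11}{216} - 38\right) + 23\right) + 28193}{12681 - 28983} = \frac{\left(\left(-9\right) \left(- \frac{8197}{216}\right) + 23\right) + 28193}{-16302} = \left(\left(\frac{8197}{24} + 23\right) + 28193\right) \left(- \frac{1}{16302}\right) = \left(\frac{8749}{24} + 28193\right) \left(- \frac{1}{16302}\right) = \frac{685381}{24} \left(- \frac{1}{16302}\right) = - \frac{685381}{391248}$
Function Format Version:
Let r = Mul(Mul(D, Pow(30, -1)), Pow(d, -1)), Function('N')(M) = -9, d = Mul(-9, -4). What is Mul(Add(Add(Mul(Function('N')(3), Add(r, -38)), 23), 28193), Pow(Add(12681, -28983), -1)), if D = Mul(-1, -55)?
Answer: Rational(-685381, 391248) ≈ -1.7518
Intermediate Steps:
D = 55
d = 36
r = Rational(11, 216) (r = Mul(Mul(55, Pow(30, -1)), Pow(36, -1)) = Mul(Mul(55, Rational(1, 30)), Rational(1, 36)) = Mul(Rational(11, 6), Rational(1, 36)) = Rational(11, 216) ≈ 0.050926)
Mul(Add(Add(Mul(Function('N')(3), Add(r, -38)), 23), 28193), Pow(Add(12681, -28983), -1)) = Mul(Add(Add(Mul(-9, Add(Rational(11, 216), -38)), 23), 28193), Pow(Add(12681, -28983), -1)) = Mul(Add(Add(Mul(-9, Rational(-8197, 216)), 23), 28193), Pow(-16302, -1)) = Mul(Add(Add(Rational(8197, 24), 23), 28193), Rational(-1, 16302)) = Mul(Add(Rational(8749, 24), 28193), Rational(-1, 16302)) = Mul(Rational(685381, 24), Rational(-1, 16302)) = Rational(-685381, 391248)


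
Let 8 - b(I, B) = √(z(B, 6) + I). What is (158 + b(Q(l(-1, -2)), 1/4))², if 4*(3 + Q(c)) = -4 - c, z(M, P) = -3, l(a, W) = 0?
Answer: (166 - I*√7)² ≈ 27549.0 - 878.39*I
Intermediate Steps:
Q(c) = -4 - c/4 (Q(c) = -3 + (-4 - c)/4 = -3 + (-1 - c/4) = -4 - c/4)
b(I, B) = 8 - √(-3 + I)
(158 + b(Q(l(-1, -2)), 1/4))² = (158 + (8 - √(-3 + (-4 - ¼*0))))² = (158 + (8 - √(-3 + (-4 + 0))))² = (158 + (8 - √(-3 - 4)))² = (158 + (8 - √(-7)))² = (158 + (8 - I*√7))² = (166 - I*√7)²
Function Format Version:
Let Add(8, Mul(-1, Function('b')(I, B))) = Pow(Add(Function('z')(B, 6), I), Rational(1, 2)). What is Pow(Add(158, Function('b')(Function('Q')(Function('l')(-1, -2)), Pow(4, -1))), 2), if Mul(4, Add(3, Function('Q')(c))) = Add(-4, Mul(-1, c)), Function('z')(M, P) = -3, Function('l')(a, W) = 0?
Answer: Pow(Add(166, Mul(-1, I, Pow(7, Rational(1, 2)))), 2) ≈ Add(27549., Mul(-878.39, I))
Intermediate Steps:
Function('Q')(c) = Add(-4, Mul(Rational(-1, 4), c)) (Function('Q')(c) = Add(-3, Mul(Rational(1, 4), Add(-4, Mul(-1, c)))) = Add(-3, Add(-1, Mul(Rational(-1, 4), c))) = Add(-4, Mul(Rational(-1, 4), c)))
Function('b')(I, B) = Add(8, Mul(-1, Pow(Add(-3, I), Rational(1, 2))))
Pow(Add(158, Function('b')(Function('Q')(Function('l')(-1, -2)), Pow(4, -1))), 2) = Pow(Add(158, Add(8, Mul(-1, Pow(Add(-3, Add(-4, Mul(Rational(-1, 4), 0))), Rational(1, 2))))), 2) = Pow(Add(158, Add(8, Mul(-1, Pow(Add(-3, Add(-4, 0)), Rational(1, 2))))), 2) = Pow(Add(158, Add(8, Mul(-1, Pow(Add(-3, -4), Rational(1, 2))))), 2) = Pow(Add(158, Add(8, Mul(-1, Pow(-7, Rational(1, 2))))), 2) = Pow(Add(158, Add(8, Mul(-1, Mul(I, Pow(7, Rational(1, 2)))))), 2) = Pow(Add(158, Add(8, Mul(-1, I, Pow(7, Rational(1, 2))))), 2) = Pow(Add(166, Mul(-1, I, Pow(7, Rational(1, 2)))), 2)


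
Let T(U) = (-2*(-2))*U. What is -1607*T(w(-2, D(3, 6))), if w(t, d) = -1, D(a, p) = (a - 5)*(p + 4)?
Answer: 6428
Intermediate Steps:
D(a, p) = (-5 + a)*(4 + p)
T(U) = 4*U
-1607*T(w(-2, D(3, 6))) = -6428*(-1) = -1607*(-4) = 6428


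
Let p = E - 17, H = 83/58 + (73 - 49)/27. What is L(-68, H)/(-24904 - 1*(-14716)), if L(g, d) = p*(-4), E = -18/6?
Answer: -20/2547 ≈ -0.0078524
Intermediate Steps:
E = -3 (E = -18*⅙ = -3)
H = 1211/522 (H = 83*(1/58) + 24*(1/27) = 83/58 + 8/9 = 1211/522 ≈ 2.3199)
p = -20 (p = -3 - 17 = -20)
L(g, d) = 80 (L(g, d) = -20*(-4) = 80)
L(-68, H)/(-24904 - 1*(-14716)) = 80/(-24904 - 1*(-14716)) = 80/(-24904 + 14716) = 80/(-10188) = 80*(-1/10188) = -20/2547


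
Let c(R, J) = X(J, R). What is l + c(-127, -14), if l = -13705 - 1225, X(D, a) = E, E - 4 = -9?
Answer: -14935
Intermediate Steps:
E = -5 (E = 4 - 9 = -5)
X(D, a) = -5
c(R, J) = -5
l = -14930
l + c(-127, -14) = -14930 - 5 = -14935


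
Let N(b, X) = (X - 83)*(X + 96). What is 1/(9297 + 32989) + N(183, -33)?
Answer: -309026087/42286 ≈ -7308.0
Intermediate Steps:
N(b, X) = (-83 + X)*(96 + X)
1/(9297 + 32989) + N(183, -33) = 1/(9297 + 32989) + (-7968 + (-33)² + 13*(-33)) = 1/42286 + (-7968 + 1089 - 429) = 1/42286 - 7308 = -309026087/42286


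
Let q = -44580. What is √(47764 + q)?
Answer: 4*√199 ≈ 56.427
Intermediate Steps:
√(47764 + q) = √(47764 - 44580) = √3184 = 4*√199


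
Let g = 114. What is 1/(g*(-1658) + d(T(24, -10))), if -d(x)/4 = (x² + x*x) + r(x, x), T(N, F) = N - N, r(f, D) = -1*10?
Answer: -1/188972 ≈ -5.2918e-6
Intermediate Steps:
r(f, D) = -10
T(N, F) = 0
d(x) = 40 - 8*x² (d(x) = -4*((x² + x*x) - 10) = -4*((x² + x²) - 10) = -4*(2*x² - 10) = -4*(-10 + 2*x²) = 40 - 8*x²)
1/(g*(-1658) + d(T(24, -10))) = 1/(114*(-1658) + (40 - 8*0²)) = 1/(-189012 + (40 - 8*0)) = 1/(-189012 + (40 + 0)) = 1/(-189012 + 40) = 1/(-188972) = -1/188972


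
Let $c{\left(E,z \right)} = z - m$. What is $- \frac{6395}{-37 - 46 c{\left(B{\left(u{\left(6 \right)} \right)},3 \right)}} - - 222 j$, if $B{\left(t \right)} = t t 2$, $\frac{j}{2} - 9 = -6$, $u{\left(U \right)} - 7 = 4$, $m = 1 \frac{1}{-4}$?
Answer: $\frac{509626}{373} \approx 1366.3$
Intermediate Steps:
$m = - \frac{1}{4}$ ($m = 1 \left(- \frac{1}{4}\right) = - \frac{1}{4} \approx -0.25$)
$u{\left(U \right)} = 11$ ($u{\left(U \right)} = 7 + 4 = 11$)
$j = 6$ ($j = 18 + 2 \left(-6\right) = 18 - 12 = 6$)
$B{\left(t \right)} = 2 t^{2}$ ($B{\left(t \right)} = t^{2} \cdot 2 = 2 t^{2}$)
$c{\left(E,z \right)} = \frac{1}{4} + z$ ($c{\left(E,z \right)} = z - - \frac{1}{4} = z + \frac{1}{4} = \frac{1}{4} + z$)
$- \frac{6395}{-37 - 46 c{\left(B{\left(u{\left(6 \right)} \right)},3 \right)}} - - 222 j = - \frac{6395}{-37 - 46 \left(\frac{1}{4} + 3\right)} - \left(-222\right) 6 = - \frac{6395}{-37 - \frac{299}{2}} - -1332 = - \frac{6395}{-37 - \frac{299}{2}} + 1332 = - \frac{6395}{- \frac{373}{2}} + 1332 = \left(-6395\right) \left(- \frac{2}{373}\right) + 1332 = \frac{12790}{373} + 1332 = \frac{509626}{373}$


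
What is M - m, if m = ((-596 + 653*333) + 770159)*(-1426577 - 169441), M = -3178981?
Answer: 1575285739235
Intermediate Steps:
m = -1575288918216 (m = ((-596 + 217449) + 770159)*(-1596018) = (216853 + 770159)*(-1596018) = 987012*(-1596018) = -1575288918216)
M - m = -3178981 - 1*(-1575288918216) = -3178981 + 1575288918216 = 1575285739235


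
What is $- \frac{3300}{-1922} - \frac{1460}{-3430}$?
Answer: $\frac{706256}{329623} \approx 2.1426$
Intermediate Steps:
$- \frac{3300}{-1922} - \frac{1460}{-3430} = \left(-3300\right) \left(- \frac{1}{1922}\right) - - \frac{146}{343} = \frac{1650}{961} + \frac{146}{343} = \frac{706256}{329623}$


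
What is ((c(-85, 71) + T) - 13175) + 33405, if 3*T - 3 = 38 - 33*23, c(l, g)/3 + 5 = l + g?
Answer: 59801/3 ≈ 19934.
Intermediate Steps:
c(l, g) = -15 + 3*g + 3*l (c(l, g) = -15 + 3*(l + g) = -15 + 3*(g + l) = -15 + (3*g + 3*l) = -15 + 3*g + 3*l)
T = -718/3 (T = 1 + (38 - 33*23)/3 = 1 + (38 - 759)/3 = 1 + (⅓)*(-721) = 1 - 721/3 = -718/3 ≈ -239.33)
((c(-85, 71) + T) - 13175) + 33405 = (((-15 + 3*71 + 3*(-85)) - 718/3) - 13175) + 33405 = (((-15 + 213 - 255) - 718/3) - 13175) + 33405 = ((-57 - 718/3) - 13175) + 33405 = (-889/3 - 13175) + 33405 = -40414/3 + 33405 = 59801/3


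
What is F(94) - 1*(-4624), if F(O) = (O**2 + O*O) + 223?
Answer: 22519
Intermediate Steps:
F(O) = 223 + 2*O**2 (F(O) = (O**2 + O**2) + 223 = 2*O**2 + 223 = 223 + 2*O**2)
F(94) - 1*(-4624) = (223 + 2*94**2) - 1*(-4624) = (223 + 2*8836) + 4624 = (223 + 17672) + 4624 = 17895 + 4624 = 22519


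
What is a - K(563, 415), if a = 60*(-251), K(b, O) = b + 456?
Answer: -16079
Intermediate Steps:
K(b, O) = 456 + b
a = -15060
a - K(563, 415) = -15060 - (456 + 563) = -15060 - 1*1019 = -15060 - 1019 = -16079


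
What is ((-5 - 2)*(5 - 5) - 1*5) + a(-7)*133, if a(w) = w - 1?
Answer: -1069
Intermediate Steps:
a(w) = -1 + w
((-5 - 2)*(5 - 5) - 1*5) + a(-7)*133 = ((-5 - 2)*(5 - 5) - 1*5) + (-1 - 7)*133 = (-7*0 - 5) - 8*133 = (0 - 5) - 1064 = -5 - 1064 = -1069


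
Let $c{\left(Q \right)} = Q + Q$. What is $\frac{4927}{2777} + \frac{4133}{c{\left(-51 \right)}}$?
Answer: $- \frac{10974787}{283254} \approx -38.745$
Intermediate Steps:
$c{\left(Q \right)} = 2 Q$
$\frac{4927}{2777} + \frac{4133}{c{\left(-51 \right)}} = \frac{4927}{2777} + \frac{4133}{2 \left(-51\right)} = 4927 \cdot \frac{1}{2777} + \frac{4133}{-102} = \frac{4927}{2777} + 4133 \left(- \frac{1}{102}\right) = \frac{4927}{2777} - \frac{4133}{102} = - \frac{10974787}{283254}$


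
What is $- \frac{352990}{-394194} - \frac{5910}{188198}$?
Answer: $\frac{16025581370}{18546630603} \approx 0.86407$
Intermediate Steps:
$- \frac{352990}{-394194} - \frac{5910}{188198} = \left(-352990\right) \left(- \frac{1}{394194}\right) - \frac{2955}{94099} = \frac{176495}{197097} - \frac{2955}{94099} = \frac{16025581370}{18546630603}$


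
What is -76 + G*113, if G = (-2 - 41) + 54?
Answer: 1167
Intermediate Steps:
G = 11 (G = -43 + 54 = 11)
-76 + G*113 = -76 + 11*113 = -76 + 1243 = 1167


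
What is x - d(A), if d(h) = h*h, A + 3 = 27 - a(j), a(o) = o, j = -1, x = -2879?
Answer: -3504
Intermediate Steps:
A = 25 (A = -3 + (27 - 1*(-1)) = -3 + (27 + 1) = -3 + 28 = 25)
d(h) = h**2
x - d(A) = -2879 - 1*25**2 = -2879 - 1*625 = -2879 - 625 = -3504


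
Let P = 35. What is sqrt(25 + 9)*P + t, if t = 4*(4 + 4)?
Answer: 32 + 35*sqrt(34) ≈ 236.08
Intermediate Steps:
t = 32 (t = 4*8 = 32)
sqrt(25 + 9)*P + t = sqrt(25 + 9)*35 + 32 = sqrt(34)*35 + 32 = 35*sqrt(34) + 32 = 32 + 35*sqrt(34)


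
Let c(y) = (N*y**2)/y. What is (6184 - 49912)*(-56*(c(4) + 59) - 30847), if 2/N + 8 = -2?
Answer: 7456979568/5 ≈ 1.4914e+9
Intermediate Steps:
N = -1/5 (N = 2/(-8 - 2) = 2/(-10) = 2*(-1/10) = -1/5 ≈ -0.20000)
c(y) = -y/5 (c(y) = (-y**2/5)/y = -y/5)
(6184 - 49912)*(-56*(c(4) + 59) - 30847) = (6184 - 49912)*(-56*(-1/5*4 + 59) - 30847) = -43728*(-56*(-4/5 + 59) - 30847) = -43728*(-56*291/5 - 30847) = -43728*(-16296/5 - 30847) = -43728*(-170531/5) = 7456979568/5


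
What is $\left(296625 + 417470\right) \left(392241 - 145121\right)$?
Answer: $176467156400$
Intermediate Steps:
$\left(296625 + 417470\right) \left(392241 - 145121\right) = 714095 \cdot 247120 = 176467156400$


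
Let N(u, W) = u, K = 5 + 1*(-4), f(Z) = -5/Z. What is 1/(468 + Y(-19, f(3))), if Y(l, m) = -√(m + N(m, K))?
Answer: 702/328541 + I*√30/657082 ≈ 0.0021367 + 8.3357e-6*I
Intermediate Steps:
K = 1 (K = 5 - 4 = 1)
Y(l, m) = -√2*√m (Y(l, m) = -√(m + m) = -√(2*m) = -√2*√m)
1/(468 + Y(-19, f(3))) = 1/(468 - √2*√(-5/3)) = 1/(468 - √2*I*√15/3) = 1/(468 - I*√30/3)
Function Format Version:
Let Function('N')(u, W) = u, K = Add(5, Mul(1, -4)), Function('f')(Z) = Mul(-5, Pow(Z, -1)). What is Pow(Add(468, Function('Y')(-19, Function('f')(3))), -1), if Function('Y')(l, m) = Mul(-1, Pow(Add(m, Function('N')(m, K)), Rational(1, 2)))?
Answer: Add(Rational(702, 328541), Mul(Rational(1, 657082), I, Pow(30, Rational(1, 2)))) ≈ Add(0.0021367, Mul(8.3357e-6, I))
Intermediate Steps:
K = 1 (K = Add(5, -4) = 1)
Function('Y')(l, m) = Mul(-1, Pow(2, Rational(1, 2)), Pow(m, Rational(1, 2))) (Function('Y')(l, m) = Mul(-1, Pow(Add(m, m), Rational(1, 2))) = Mul(-1, Pow(Mul(2, m), Rational(1, 2))) = Mul(-1, Mul(Pow(2, Rational(1, 2)), Pow(m, Rational(1, 2)))) = Mul(-1, Pow(2, Rational(1, 2)), Pow(m, Rational(1, 2))))
Pow(Add(468, Function('Y')(-19, Function('f')(3))), -1) = Pow(Add(468, Mul(-1, Pow(2, Rational(1, 2)), Pow(Mul(-5, Pow(3, -1)), Rational(1, 2)))), -1) = Pow(Add(468, Mul(-1, Pow(2, Rational(1, 2)), Pow(Mul(-5, Rational(1, 3)), Rational(1, 2)))), -1) = Pow(Add(468, Mul(-1, Pow(2, Rational(1, 2)), Pow(Rational(-5, 3), Rational(1, 2)))), -1) = Pow(Add(468, Mul(-1, Pow(2, Rational(1, 2)), Mul(Rational(1, 3), I, Pow(15, Rational(1, 2))))), -1) = Pow(Add(468, Mul(Rational(-1, 3), I, Pow(30, Rational(1, 2)))), -1)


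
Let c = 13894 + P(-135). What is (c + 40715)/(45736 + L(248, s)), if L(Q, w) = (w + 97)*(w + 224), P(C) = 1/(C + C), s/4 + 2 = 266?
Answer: 2106347/58689360 ≈ 0.035890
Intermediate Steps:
s = 1056 (s = -8 + 4*266 = -8 + 1064 = 1056)
P(C) = 1/(2*C)
L(Q, w) = (97 + w)*(224 + w)
c = 3751379/270 (c = 13894 + (1/2)/(-135) = 13894 + (1/2)*(-1/135) = 13894 - 1/270 = 3751379/270 ≈ 13894.)
(c + 40715)/(45736 + L(248, s)) = (3751379/270 + 40715)/(45736 + (21728 + 1056**2 + 321*1056)) = 14744429/(270*(45736 + (21728 + 1115136 + 338976))) = 14744429/(270*(45736 + 1475840)) = (14744429/270)/1521576 = (14744429/270)*(1/1521576) = 2106347/58689360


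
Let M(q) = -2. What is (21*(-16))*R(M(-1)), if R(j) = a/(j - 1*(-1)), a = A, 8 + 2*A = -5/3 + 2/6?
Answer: -1568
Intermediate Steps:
A = -14/3 (A = -4 + (-5/3 + 2/6)/2 = -4 + (-5*1/3 + 2*(1/6))/2 = -4 + (-5/3 + 1/3)/2 = -4 + (1/2)*(-4/3) = -4 - 2/3 = -14/3 ≈ -4.6667)
a = -14/3 ≈ -4.6667
R(j) = -14/(3*(1 + j)) (R(j) = -14/(3*(j - 1*(-1))) = -14/(3*(j + 1)) = -14/(3*(1 + j)))
(21*(-16))*R(M(-1)) = (21*(-16))*(-14/(3 + 3*(-2))) = -(-4704)/(3 - 6) = -(-4704)/(-3) = -(-4704)*(-1)/3 = -336*14/3 = -1568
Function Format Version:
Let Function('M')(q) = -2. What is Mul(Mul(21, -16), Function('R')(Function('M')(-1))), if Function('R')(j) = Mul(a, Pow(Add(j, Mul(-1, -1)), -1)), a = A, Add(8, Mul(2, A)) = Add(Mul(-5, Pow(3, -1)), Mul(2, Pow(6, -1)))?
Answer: -1568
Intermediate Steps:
A = Rational(-14, 3) (A = Add(-4, Mul(Rational(1, 2), Add(Mul(-5, Pow(3, -1)), Mul(2, Pow(6, -1))))) = Add(-4, Mul(Rational(1, 2), Add(Mul(-5, Rational(1, 3)), Mul(2, Rational(1, 6))))) = Add(-4, Mul(Rational(1, 2), Add(Rational(-5, 3), Rational(1, 3)))) = Add(-4, Mul(Rational(1, 2), Rational(-4, 3))) = Add(-4, Rational(-2, 3)) = Rational(-14, 3) ≈ -4.6667)
a = Rational(-14, 3) ≈ -4.6667
Function('R')(j) = Mul(Rational(-14, 3), Pow(Add(1, j), -1)) (Function('R')(j) = Mul(Rational(-14, 3), Pow(Add(j, Mul(-1, -1)), -1)) = Mul(Rational(-14, 3), Pow(Add(j, 1), -1)) = Mul(Rational(-14, 3), Pow(Add(1, j), -1)))
Mul(Mul(21, -16), Function('R')(Function('M')(-1))) = Mul(Mul(21, -16), Mul(-14, Pow(Add(3, Mul(3, -2)), -1))) = Mul(-336, Mul(-14, Pow(Add(3, -6), -1))) = Mul(-336, Mul(-14, Pow(-3, -1))) = Mul(-336, Mul(-14, Rational(-1, 3))) = Mul(-336, Rational(14, 3)) = -1568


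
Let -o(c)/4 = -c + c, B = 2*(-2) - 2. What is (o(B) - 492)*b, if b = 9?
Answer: -4428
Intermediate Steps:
B = -6 (B = -4 - 2 = -6)
o(c) = 0 (o(c) = -4*(-c + c) = -4*0 = 0)
(o(B) - 492)*b = (0 - 492)*9 = -492*9 = -4428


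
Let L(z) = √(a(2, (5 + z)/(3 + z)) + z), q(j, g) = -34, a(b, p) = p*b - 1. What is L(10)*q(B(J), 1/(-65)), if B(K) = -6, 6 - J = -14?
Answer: -238*√39/13 ≈ -114.33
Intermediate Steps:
J = 20 (J = 6 - 1*(-14) = 6 + 14 = 20)
a(b, p) = -1 + b*p (a(b, p) = b*p - 1 = -1 + b*p)
L(z) = √(-1 + z + 2*(5 + z)/(3 + z)) (L(z) = √((-1 + 2*((5 + z)/(3 + z))) + z) = √((-1 + 2*(5 + z)/(3 + z)) + z) = √(-1 + z + 2*(5 + z)/(3 + z)))
L(10)*q(B(J), 1/(-65)) = √((7 + 10² + 4*10)/(3 + 10))*(-34) = √((7 + 100 + 40)/13)*(-34) = √((1/13)*147)*(-34) = √(147/13)*(-34) = (7*√39/13)*(-34) = -238*√39/13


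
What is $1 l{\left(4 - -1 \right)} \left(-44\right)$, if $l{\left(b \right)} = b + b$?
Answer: $-440$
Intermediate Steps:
$l{\left(b \right)} = 2 b$
$1 l{\left(4 - -1 \right)} \left(-44\right) = 1 \cdot 2 \left(4 - -1\right) \left(-44\right) = 1 \cdot 2 \left(4 + 1\right) \left(-44\right) = 1 \cdot 2 \cdot 5 \left(-44\right) = 1 \cdot 10 \left(-44\right) = 10 \left(-44\right) = -440$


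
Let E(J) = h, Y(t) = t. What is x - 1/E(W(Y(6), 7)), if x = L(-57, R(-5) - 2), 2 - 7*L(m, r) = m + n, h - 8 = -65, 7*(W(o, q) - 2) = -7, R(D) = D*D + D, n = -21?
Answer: 4567/399 ≈ 11.446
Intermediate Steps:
R(D) = D + D² (R(D) = D² + D = D + D²)
W(o, q) = 1 (W(o, q) = 2 + (⅐)*(-7) = 2 - 1 = 1)
h = -57 (h = 8 - 65 = -57)
E(J) = -57
L(m, r) = 23/7 - m/7 (L(m, r) = 2/7 - (m - 21)/7 = 2/7 - (-21 + m)/7 = 2/7 + (3 - m/7) = 23/7 - m/7)
x = 80/7 (x = 23/7 - ⅐*(-57) = 23/7 + 57/7 = 80/7 ≈ 11.429)
x - 1/E(W(Y(6), 7)) = 80/7 - 1/(-57) = 80/7 - 1*(-1/57) = 80/7 + 1/57 = 4567/399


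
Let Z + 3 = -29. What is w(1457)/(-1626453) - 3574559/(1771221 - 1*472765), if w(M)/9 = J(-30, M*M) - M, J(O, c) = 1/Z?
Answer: -2576366751337/938612291808 ≈ -2.7449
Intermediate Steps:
Z = -32 (Z = -3 - 29 = -32)
J(O, c) = -1/32 (J(O, c) = 1/(-32) = -1/32)
w(M) = -9/32 - 9*M (w(M) = 9*(-1/32 - M) = -9/32 - 9*M)
w(1457)/(-1626453) - 3574559/(1771221 - 1*472765) = (-9/32 - 9*1457)/(-1626453) - 3574559/(1771221 - 1*472765) = (-9/32 - 13113)*(-1/1626453) - 3574559/(1771221 - 472765) = -419625/32*(-1/1626453) - 3574559/1298456 = 46625/5782944 - 3574559*1/1298456 = 46625/5782944 - 3574559/1298456 = -2576366751337/938612291808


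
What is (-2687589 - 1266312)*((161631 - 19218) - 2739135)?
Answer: 10267181712522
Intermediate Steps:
(-2687589 - 1266312)*((161631 - 19218) - 2739135) = -3953901*(142413 - 2739135) = -3953901*(-2596722) = 10267181712522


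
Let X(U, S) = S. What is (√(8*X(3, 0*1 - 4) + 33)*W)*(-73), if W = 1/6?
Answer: -73/6 ≈ -12.167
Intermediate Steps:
W = ⅙ ≈ 0.16667
(√(8*X(3, 0*1 - 4) + 33)*W)*(-73) = (√(8*(0*1 - 4) + 33)*(⅙))*(-73) = (√(8*(0 - 4) + 33)*(⅙))*(-73) = (√(8*(-4) + 33)*(⅙))*(-73) = (√(-32 + 33)*(⅙))*(-73) = (√1*(⅙))*(-73) = (1*(⅙))*(-73) = (⅙)*(-73) = -73/6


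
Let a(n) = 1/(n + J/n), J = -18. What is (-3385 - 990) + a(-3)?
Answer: -13124/3 ≈ -4374.7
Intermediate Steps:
a(n) = 1/(n - 18/n)
(-3385 - 990) + a(-3) = (-3385 - 990) - 3/(-18 + (-3)**2) = -4375 - 3/(-18 + 9) = -4375 - 3/(-9) = -4375 - 3*(-1/9) = -4375 + 1/3 = -13124/3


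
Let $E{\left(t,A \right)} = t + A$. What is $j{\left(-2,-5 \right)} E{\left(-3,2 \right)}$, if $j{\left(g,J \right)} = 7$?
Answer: $-7$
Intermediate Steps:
$E{\left(t,A \right)} = A + t$
$j{\left(-2,-5 \right)} E{\left(-3,2 \right)} = 7 \left(2 - 3\right) = 7 \left(-1\right) = -7$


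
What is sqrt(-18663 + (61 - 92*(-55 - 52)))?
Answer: I*sqrt(8758) ≈ 93.584*I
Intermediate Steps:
sqrt(-18663 + (61 - 92*(-55 - 52))) = sqrt(-18663 + (61 - 92*(-107))) = sqrt(-18663 + (61 + 9844)) = sqrt(-18663 + 9905) = sqrt(-8758) = I*sqrt(8758)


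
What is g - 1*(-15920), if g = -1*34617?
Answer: -18697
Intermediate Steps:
g = -34617
g - 1*(-15920) = -34617 - 1*(-15920) = -34617 + 15920 = -18697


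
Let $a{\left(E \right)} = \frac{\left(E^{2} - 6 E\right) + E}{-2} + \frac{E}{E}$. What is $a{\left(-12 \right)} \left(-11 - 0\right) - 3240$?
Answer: $-2129$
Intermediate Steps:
$a{\left(E \right)} = 1 - \frac{E^{2}}{2} + \frac{5 E}{2}$ ($a{\left(E \right)} = \left(E^{2} - 5 E\right) \left(- \frac{1}{2}\right) + 1 = \left(- \frac{E^{2}}{2} + \frac{5 E}{2}\right) + 1 = 1 - \frac{E^{2}}{2} + \frac{5 E}{2}$)
$a{\left(-12 \right)} \left(-11 - 0\right) - 3240 = \left(1 - \frac{\left(-12\right)^{2}}{2} + \frac{5}{2} \left(-12\right)\right) \left(-11 - 0\right) - 3240 = \left(1 - 72 - 30\right) \left(-11 + 0\right) - 3240 = \left(1 - 72 - 30\right) \left(-11\right) - 3240 = \left(-101\right) \left(-11\right) - 3240 = 1111 - 3240 = -2129$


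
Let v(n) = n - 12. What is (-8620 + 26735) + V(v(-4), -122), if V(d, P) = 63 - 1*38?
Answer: 18140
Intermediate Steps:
v(n) = -12 + n
V(d, P) = 25 (V(d, P) = 63 - 38 = 25)
(-8620 + 26735) + V(v(-4), -122) = (-8620 + 26735) + 25 = 18115 + 25 = 18140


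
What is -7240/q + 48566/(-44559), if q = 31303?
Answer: -1842868658/1394830377 ≈ -1.3212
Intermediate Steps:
-7240/q + 48566/(-44559) = -7240/31303 + 48566/(-44559) = -7240*1/31303 + 48566*(-1/44559) = -7240/31303 - 48566/44559 = -1842868658/1394830377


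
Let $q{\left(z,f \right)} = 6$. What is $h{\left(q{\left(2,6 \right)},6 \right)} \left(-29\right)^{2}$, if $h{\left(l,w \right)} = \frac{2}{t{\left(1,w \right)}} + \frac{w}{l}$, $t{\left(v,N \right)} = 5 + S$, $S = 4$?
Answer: $\frac{9251}{9} \approx 1027.9$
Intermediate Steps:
$t{\left(v,N \right)} = 9$ ($t{\left(v,N \right)} = 5 + 4 = 9$)
$h{\left(l,w \right)} = \frac{2}{9} + \frac{w}{l}$
$h{\left(q{\left(2,6 \right)},6 \right)} \left(-29\right)^{2} = \left(\frac{2}{9} + \frac{6}{6}\right) \left(-29\right)^{2} = \left(\frac{2}{9} + 6 \cdot \frac{1}{6}\right) 841 = \left(\frac{2}{9} + 1\right) 841 = \frac{11}{9} \cdot 841 = \frac{9251}{9}$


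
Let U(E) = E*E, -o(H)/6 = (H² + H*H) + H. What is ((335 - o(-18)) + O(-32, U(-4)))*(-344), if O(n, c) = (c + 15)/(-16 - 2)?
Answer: -12734708/9 ≈ -1.4150e+6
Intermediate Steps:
o(H) = -12*H² - 6*H (o(H) = -6*((H² + H*H) + H) = -6*((H² + H²) + H) = -6*(2*H² + H) = -6*(H + 2*H²) = -12*H² - 6*H)
U(E) = E²
O(n, c) = -⅚ - c/18 (O(n, c) = (15 + c)/(-18) = (15 + c)*(-1/18) = -⅚ - c/18)
((335 - o(-18)) + O(-32, U(-4)))*(-344) = ((335 - (-6)*(-18)*(1 + 2*(-18))) + (-⅚ - 1/18*(-4)²))*(-344) = ((335 - (-6)*(-18)*(1 - 36)) + (-⅚ - 1/18*16))*(-344) = ((335 - (-6)*(-18)*(-35)) + (-⅚ - 8/9))*(-344) = ((335 - 1*(-3780)) - 31/18)*(-344) = ((335 + 3780) - 31/18)*(-344) = (4115 - 31/18)*(-344) = (74039/18)*(-344) = -12734708/9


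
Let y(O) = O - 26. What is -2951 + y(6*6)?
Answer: -2941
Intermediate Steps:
y(O) = -26 + O
-2951 + y(6*6) = -2951 + (-26 + 6*6) = -2951 + (-26 + 36) = -2951 + 10 = -2941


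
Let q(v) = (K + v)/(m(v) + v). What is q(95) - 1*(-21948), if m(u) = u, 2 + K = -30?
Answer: 4170183/190 ≈ 21948.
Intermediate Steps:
K = -32 (K = -2 - 30 = -32)
q(v) = (-32 + v)/(2*v) (q(v) = (-32 + v)/(v + v) = (-32 + v)/((2*v)) = (-32 + v)*(1/(2*v)) = (-32 + v)/(2*v))
q(95) - 1*(-21948) = (½)*(-32 + 95)/95 - 1*(-21948) = (½)*(1/95)*63 + 21948 = 63/190 + 21948 = 4170183/190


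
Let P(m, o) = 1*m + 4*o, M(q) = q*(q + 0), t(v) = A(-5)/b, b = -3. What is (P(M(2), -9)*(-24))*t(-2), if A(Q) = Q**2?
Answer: -6400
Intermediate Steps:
t(v) = -25/3 (t(v) = (-5)**2/(-3) = 25*(-1/3) = -25/3)
M(q) = q**2 (M(q) = q*q = q**2)
P(m, o) = m + 4*o
(P(M(2), -9)*(-24))*t(-2) = ((2**2 + 4*(-9))*(-24))*(-25/3) = ((4 - 36)*(-24))*(-25/3) = -32*(-24)*(-25/3) = 768*(-25/3) = -6400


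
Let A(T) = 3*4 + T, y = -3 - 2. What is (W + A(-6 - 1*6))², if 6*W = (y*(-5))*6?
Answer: 625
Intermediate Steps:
y = -5
A(T) = 12 + T
W = 25 (W = (-5*(-5)*6)/6 = (25*6)/6 = (⅙)*150 = 25)
(W + A(-6 - 1*6))² = (25 + (12 + (-6 - 1*6)))² = (25 + (12 + (-6 - 6)))² = (25 + (12 - 12))² = (25 + 0)² = 25² = 625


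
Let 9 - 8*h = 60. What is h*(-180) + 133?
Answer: 2561/2 ≈ 1280.5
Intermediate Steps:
h = -51/8 (h = 9/8 - ⅛*60 = 9/8 - 15/2 = -51/8 ≈ -6.3750)
h*(-180) + 133 = -51/8*(-180) + 133 = 2295/2 + 133 = 2561/2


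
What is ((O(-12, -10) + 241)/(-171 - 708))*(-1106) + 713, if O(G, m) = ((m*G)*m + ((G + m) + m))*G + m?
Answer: 5744439/293 ≈ 19606.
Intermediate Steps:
O(G, m) = m + G*(G + 2*m + G*m²) (O(G, m) = ((G*m)*m + (G + 2*m))*G + m = (G*m² + (G + 2*m))*G + m = (G + 2*m + G*m²)*G + m = G*(G + 2*m + G*m²) + m = m + G*(G + 2*m + G*m²))
((O(-12, -10) + 241)/(-171 - 708))*(-1106) + 713 = (((-10 + (-12)² + (-12)²*(-10)² + 2*(-12)*(-10)) + 241)/(-171 - 708))*(-1106) + 713 = (((-10 + 144 + 144*100 + 240) + 241)/(-879))*(-1106) + 713 = (((-10 + 144 + 14400 + 240) + 241)*(-1/879))*(-1106) + 713 = ((14774 + 241)*(-1/879))*(-1106) + 713 = (15015*(-1/879))*(-1106) + 713 = -5005/293*(-1106) + 713 = 5535530/293 + 713 = 5744439/293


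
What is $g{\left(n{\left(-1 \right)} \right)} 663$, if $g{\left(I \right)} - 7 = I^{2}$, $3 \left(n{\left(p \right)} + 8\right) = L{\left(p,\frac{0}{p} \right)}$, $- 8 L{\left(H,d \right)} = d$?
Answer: $47073$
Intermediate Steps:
$L{\left(H,d \right)} = - \frac{d}{8}$
$n{\left(p \right)} = -8$ ($n{\left(p \right)} = -8 + \frac{\left(- \frac{1}{8}\right) \frac{0}{p}}{3} = -8 + \frac{\left(- \frac{1}{8}\right) 0}{3} = -8 + \frac{1}{3} \cdot 0 = -8 + 0 = -8$)
$g{\left(I \right)} = 7 + I^{2}$
$g{\left(n{\left(-1 \right)} \right)} 663 = \left(7 + \left(-8\right)^{2}\right) 663 = \left(7 + 64\right) 663 = 71 \cdot 663 = 47073$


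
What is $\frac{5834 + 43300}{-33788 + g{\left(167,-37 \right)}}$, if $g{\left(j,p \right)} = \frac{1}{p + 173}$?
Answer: $- \frac{6682224}{4595167} \approx -1.4542$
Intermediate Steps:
$g{\left(j,p \right)} = \frac{1}{173 + p}$
$\frac{5834 + 43300}{-33788 + g{\left(167,-37 \right)}} = \frac{5834 + 43300}{-33788 + \frac{1}{173 - 37}} = \frac{49134}{-33788 + \frac{1}{136}} = \frac{49134}{- \frac{4595167}{136}} = 49134 \left(- \frac{136}{4595167}\right) = - \frac{6682224}{4595167}$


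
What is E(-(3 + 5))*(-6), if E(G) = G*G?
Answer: -384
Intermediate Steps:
E(G) = G²
E(-(3 + 5))*(-6) = (-(3 + 5))²*(-6) = (-1*8)²*(-6) = (-8)²*(-6) = 64*(-6) = -384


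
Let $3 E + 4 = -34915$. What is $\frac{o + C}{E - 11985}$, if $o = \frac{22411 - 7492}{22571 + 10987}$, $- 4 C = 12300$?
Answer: $\frac{103175931}{792796564} \approx 0.13014$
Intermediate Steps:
$C = -3075$ ($C = \left(- \frac{1}{4}\right) 12300 = -3075$)
$E = - \frac{34919}{3}$ ($E = - \frac{4}{3} + \frac{1}{3} \left(-34915\right) = - \frac{4}{3} - \frac{34915}{3} = - \frac{34919}{3} \approx -11640.0$)
$o = \frac{4973}{11186}$ ($o = \frac{14919}{33558} = 14919 \cdot \frac{1}{33558} = \frac{4973}{11186} \approx 0.44457$)
$\frac{o + C}{E - 11985} = \frac{\frac{4973}{11186} - 3075}{- \frac{34919}{3} - 11985} = - \frac{34391977}{11186 \left(- \frac{70874}{3}\right)} = \left(- \frac{34391977}{11186}\right) \left(- \frac{3}{70874}\right) = \frac{103175931}{792796564}$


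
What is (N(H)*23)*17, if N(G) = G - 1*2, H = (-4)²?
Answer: 5474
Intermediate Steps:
H = 16
N(G) = -2 + G (N(G) = G - 2 = -2 + G)
(N(H)*23)*17 = ((-2 + 16)*23)*17 = (14*23)*17 = 322*17 = 5474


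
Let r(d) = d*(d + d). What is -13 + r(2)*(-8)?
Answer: -77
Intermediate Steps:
r(d) = 2*d² (r(d) = d*(2*d) = 2*d²)
-13 + r(2)*(-8) = -13 + (2*2²)*(-8) = -13 + (2*4)*(-8) = -13 + 8*(-8) = -13 - 64 = -77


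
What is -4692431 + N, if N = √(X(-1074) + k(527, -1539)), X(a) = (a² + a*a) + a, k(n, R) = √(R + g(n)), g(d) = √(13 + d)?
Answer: -4692431 + √(2305878 + I*√3*√(513 - 2*√15)) ≈ -4.6909e+6 + 0.01282*I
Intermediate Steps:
k(n, R) = √(R + √(13 + n))
X(a) = a + 2*a² (X(a) = (a² + a²) + a = 2*a² + a = a + 2*a²)
N = √(2305878 + √(-1539 + 6*√15)) (N = √(-1074*(1 + 2*(-1074)) + √(-1539 + √(13 + 527))) = √(-1074*(1 - 2148) + √(-1539 + √540)) = √(-1074*(-2147) + √(-1539 + 6*√15)) = √(2305878 + √(-1539 + 6*√15)) ≈ 1518.5 + 0.01*I)
-4692431 + N = -4692431 + √(2305878 + I*√3*√(513 - 2*√15))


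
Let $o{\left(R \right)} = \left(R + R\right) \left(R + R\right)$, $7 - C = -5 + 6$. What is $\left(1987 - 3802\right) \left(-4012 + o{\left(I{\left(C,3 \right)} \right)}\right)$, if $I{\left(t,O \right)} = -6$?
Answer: $7020420$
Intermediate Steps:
$C = 6$ ($C = 7 - \left(-5 + 6\right) = 7 - 1 = 6$)
$o{\left(R \right)} = 4 R^{2}$ ($o{\left(R \right)} = 2 R 2 R = 4 R^{2}$)
$\left(1987 - 3802\right) \left(-4012 + o{\left(I{\left(C,3 \right)} \right)}\right) = \left(1987 - 3802\right) \left(-4012 + 4 \left(-6\right)^{2}\right) = - 1815 \left(-4012 + 4 \cdot 36\right) = - 1815 \left(-4012 + 144\right) = \left(-1815\right) \left(-3868\right) = 7020420$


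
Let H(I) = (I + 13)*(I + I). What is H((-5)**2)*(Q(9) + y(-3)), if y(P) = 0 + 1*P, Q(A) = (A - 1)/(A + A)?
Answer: -43700/9 ≈ -4855.6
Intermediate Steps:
H(I) = 2*I*(13 + I) (H(I) = (13 + I)*(2*I) = 2*I*(13 + I))
Q(A) = (-1 + A)/(2*A) (Q(A) = (-1 + A)/((2*A)) = (-1 + A)*(1/(2*A)) = (-1 + A)/(2*A))
y(P) = P (y(P) = 0 + P = P)
H((-5)**2)*(Q(9) + y(-3)) = (2*(-5)**2*(13 + (-5)**2))*((1/2)*(-1 + 9)/9 - 3) = (2*25*(13 + 25))*((1/2)*(1/9)*8 - 3) = (2*25*38)*(4/9 - 3) = 1900*(-23/9) = -43700/9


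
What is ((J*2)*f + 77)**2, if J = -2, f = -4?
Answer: 8649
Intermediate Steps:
((J*2)*f + 77)**2 = (-2*2*(-4) + 77)**2 = (-4*(-4) + 77)**2 = (16 + 77)**2 = 93**2 = 8649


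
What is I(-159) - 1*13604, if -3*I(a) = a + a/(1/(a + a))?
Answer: -30405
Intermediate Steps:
I(a) = -2*a²/3 - a/3 (I(a) = -(a + a/(1/(a + a)))/3 = -(a + a/(1/(2*a)))/3 = -(a + a/((1/(2*a))))/3 = -(a + a*(2*a))/3 = -(a + 2*a²)/3 = -2*a²/3 - a/3)
I(-159) - 1*13604 = -⅓*(-159)*(1 + 2*(-159)) - 1*13604 = -⅓*(-159)*(1 - 318) - 13604 = -⅓*(-159)*(-317) - 13604 = -16801 - 13604 = -30405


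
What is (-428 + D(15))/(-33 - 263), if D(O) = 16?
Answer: 103/74 ≈ 1.3919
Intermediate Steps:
(-428 + D(15))/(-33 - 263) = (-428 + 16)/(-33 - 263) = -412/(-296) = -412*(-1/296) = 103/74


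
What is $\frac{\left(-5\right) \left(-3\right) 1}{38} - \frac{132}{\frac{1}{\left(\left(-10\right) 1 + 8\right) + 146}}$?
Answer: $- \frac{722289}{38} \approx -19008.0$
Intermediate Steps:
$\frac{\left(-5\right) \left(-3\right) 1}{38} - \frac{132}{\frac{1}{\left(\left(-10\right) 1 + 8\right) + 146}} = 15 \cdot 1 \cdot \frac{1}{38} - \frac{132}{\frac{1}{\left(-10 + 8\right) + 146}} = 15 \cdot \frac{1}{38} - \frac{132}{\frac{1}{-2 + 146}} = \frac{15}{38} - \frac{132}{\frac{1}{144}} = \frac{15}{38} - 132 \frac{1}{\frac{1}{144}} = \frac{15}{38} - 19008 = - \frac{722289}{38}$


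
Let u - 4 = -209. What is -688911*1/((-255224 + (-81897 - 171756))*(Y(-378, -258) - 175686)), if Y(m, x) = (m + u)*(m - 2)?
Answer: 688911/23334045958 ≈ 2.9524e-5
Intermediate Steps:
u = -205 (u = 4 - 209 = -205)
Y(m, x) = (-205 + m)*(-2 + m) (Y(m, x) = (m - 205)*(m - 2) = (-205 + m)*(-2 + m))
-688911*1/((-255224 + (-81897 - 171756))*(Y(-378, -258) - 175686)) = -688911*1/((-255224 + (-81897 - 171756))*((410 + (-378)² - 207*(-378)) - 175686)) = -688911*1/((-255224 - 253653)*((410 + 142884 + 78246) - 175686)) = -688911*(-1/(508877*(221540 - 175686))) = -688911/((-508877*45854)) = -688911/(-23334045958) = -688911*(-1/23334045958) = 688911/23334045958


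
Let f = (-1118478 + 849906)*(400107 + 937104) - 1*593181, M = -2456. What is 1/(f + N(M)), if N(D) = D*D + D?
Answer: -1/359131996393 ≈ -2.7845e-12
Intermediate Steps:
f = -359138025873 (f = -268572*1337211 - 593181 = -359137432692 - 593181 = -359138025873)
N(D) = D + D**2 (N(D) = D**2 + D = D + D**2)
1/(f + N(M)) = 1/(-359138025873 - 2456*(1 - 2456)) = 1/(-359138025873 - 2456*(-2455)) = 1/(-359138025873 + 6029480) = 1/(-359131996393) = -1/359131996393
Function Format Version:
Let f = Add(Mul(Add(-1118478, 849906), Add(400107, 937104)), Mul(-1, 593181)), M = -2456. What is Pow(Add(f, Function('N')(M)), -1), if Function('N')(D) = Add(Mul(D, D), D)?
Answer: Rational(-1, 359131996393) ≈ -2.7845e-12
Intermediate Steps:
f = -359138025873 (f = Add(Mul(-268572, 1337211), -593181) = Add(-359137432692, -593181) = -359138025873)
Function('N')(D) = Add(D, Pow(D, 2)) (Function('N')(D) = Add(Pow(D, 2), D) = Add(D, Pow(D, 2)))
Pow(Add(f, Function('N')(M)), -1) = Pow(Add(-359138025873, Mul(-2456, Add(1, -2456))), -1) = Pow(Add(-359138025873, Mul(-2456, -2455)), -1) = Pow(Add(-359138025873, 6029480), -1) = Pow(-359131996393, -1) = Rational(-1, 359131996393)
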